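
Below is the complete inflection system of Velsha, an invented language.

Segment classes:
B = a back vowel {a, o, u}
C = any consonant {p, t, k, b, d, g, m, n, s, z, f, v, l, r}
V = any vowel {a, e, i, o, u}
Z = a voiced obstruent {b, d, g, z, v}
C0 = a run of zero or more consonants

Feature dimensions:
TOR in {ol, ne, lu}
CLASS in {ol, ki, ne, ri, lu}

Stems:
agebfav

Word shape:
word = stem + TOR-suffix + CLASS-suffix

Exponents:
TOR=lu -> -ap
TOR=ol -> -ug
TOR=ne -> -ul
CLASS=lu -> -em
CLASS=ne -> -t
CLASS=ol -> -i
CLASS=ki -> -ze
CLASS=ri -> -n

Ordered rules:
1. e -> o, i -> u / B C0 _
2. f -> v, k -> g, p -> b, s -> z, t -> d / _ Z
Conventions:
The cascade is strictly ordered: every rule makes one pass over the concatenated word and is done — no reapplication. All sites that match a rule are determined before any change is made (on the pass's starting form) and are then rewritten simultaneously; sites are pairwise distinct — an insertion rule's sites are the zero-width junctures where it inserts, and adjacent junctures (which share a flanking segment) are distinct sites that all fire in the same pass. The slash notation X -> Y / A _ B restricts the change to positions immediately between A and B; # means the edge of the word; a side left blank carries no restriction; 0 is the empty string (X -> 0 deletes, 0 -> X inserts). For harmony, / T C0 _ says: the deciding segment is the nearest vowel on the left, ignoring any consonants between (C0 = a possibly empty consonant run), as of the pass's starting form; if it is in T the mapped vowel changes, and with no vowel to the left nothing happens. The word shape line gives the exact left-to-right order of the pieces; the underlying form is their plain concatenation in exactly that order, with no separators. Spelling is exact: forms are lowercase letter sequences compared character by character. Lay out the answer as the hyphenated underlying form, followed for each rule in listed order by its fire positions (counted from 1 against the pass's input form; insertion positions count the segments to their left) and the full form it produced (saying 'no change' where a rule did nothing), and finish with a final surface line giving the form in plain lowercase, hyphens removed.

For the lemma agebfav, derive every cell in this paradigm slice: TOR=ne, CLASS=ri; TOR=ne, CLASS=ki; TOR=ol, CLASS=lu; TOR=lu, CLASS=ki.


cell TOR=ne, CLASS=ri:
underlying: agebfav-ul-n
1. e -> o, i -> u / B C0 _: fires at position(s) 3: agobfavuln
2. f -> v, k -> g, p -> b, s -> z, t -> d / _ Z: no change
surface: agobfavuln

cell TOR=ne, CLASS=ki:
underlying: agebfav-ul-ze
1. e -> o, i -> u / B C0 _: fires at position(s) 3, 11: agobfavulzo
2. f -> v, k -> g, p -> b, s -> z, t -> d / _ Z: no change
surface: agobfavulzo

cell TOR=ol, CLASS=lu:
underlying: agebfav-ug-em
1. e -> o, i -> u / B C0 _: fires at position(s) 3, 10: agobfavugom
2. f -> v, k -> g, p -> b, s -> z, t -> d / _ Z: no change
surface: agobfavugom

cell TOR=lu, CLASS=ki:
underlying: agebfav-ap-ze
1. e -> o, i -> u / B C0 _: fires at position(s) 3, 11: agobfavapzo
2. f -> v, k -> g, p -> b, s -> z, t -> d / _ Z: fires at position(s) 9: agobfavabzo
surface: agobfavabzo


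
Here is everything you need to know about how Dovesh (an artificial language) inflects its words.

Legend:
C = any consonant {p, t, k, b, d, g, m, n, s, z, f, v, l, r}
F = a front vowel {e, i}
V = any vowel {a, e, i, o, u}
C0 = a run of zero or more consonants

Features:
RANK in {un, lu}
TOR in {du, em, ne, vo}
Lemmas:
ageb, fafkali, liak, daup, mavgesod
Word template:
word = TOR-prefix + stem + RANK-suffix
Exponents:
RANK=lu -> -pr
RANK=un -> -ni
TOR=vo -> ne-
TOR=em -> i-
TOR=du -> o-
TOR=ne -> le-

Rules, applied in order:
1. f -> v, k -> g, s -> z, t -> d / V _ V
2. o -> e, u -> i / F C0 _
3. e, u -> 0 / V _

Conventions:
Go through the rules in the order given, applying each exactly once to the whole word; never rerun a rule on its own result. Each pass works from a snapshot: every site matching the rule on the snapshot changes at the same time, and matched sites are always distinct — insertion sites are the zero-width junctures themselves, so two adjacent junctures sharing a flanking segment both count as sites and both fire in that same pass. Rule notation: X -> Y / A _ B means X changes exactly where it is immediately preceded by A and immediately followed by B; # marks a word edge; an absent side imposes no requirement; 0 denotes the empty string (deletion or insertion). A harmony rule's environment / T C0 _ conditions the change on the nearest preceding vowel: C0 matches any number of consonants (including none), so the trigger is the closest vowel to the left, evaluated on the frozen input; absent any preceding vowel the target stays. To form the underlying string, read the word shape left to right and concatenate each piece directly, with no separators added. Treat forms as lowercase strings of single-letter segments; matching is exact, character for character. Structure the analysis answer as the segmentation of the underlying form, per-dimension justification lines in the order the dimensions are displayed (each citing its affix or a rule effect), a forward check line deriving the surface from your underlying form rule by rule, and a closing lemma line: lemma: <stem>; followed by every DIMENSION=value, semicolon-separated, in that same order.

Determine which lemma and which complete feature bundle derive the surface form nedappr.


underlying: ne-daup-pr
RANK=lu - signalled by the affix -pr
TOR=vo - signalled by the affix ne-
check: nedauppr -> nedauppr -> nedauppr -> nedappr
lemma: daup; RANK=lu; TOR=vo


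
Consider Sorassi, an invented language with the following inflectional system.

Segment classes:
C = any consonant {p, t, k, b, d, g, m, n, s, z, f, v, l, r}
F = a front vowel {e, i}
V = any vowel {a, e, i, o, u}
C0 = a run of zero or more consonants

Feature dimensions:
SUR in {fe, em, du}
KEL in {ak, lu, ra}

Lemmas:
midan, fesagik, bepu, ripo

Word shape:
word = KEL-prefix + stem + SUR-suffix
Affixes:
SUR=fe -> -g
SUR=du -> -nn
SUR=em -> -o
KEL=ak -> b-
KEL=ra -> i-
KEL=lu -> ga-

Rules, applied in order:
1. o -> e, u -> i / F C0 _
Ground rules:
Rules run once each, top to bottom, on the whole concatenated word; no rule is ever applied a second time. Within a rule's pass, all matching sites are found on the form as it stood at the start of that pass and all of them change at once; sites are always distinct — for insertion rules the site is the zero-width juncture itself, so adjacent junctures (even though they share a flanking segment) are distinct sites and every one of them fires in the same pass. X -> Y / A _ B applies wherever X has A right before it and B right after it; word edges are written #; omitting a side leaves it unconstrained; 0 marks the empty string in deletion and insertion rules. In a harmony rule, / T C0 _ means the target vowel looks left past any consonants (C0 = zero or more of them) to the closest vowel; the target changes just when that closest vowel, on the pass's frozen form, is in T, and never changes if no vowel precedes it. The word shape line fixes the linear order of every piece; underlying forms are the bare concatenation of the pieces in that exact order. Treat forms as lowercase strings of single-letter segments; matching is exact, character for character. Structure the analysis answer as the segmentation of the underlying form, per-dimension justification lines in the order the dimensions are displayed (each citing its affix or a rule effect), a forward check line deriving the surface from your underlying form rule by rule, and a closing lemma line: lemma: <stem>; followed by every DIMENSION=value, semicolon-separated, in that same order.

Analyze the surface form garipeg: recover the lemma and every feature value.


underlying: ga-ripo-g
SUR=fe - signalled by the affix -g
KEL=lu - signalled by the affix ga-
check: garipog -> garipeg
lemma: ripo; SUR=fe; KEL=lu


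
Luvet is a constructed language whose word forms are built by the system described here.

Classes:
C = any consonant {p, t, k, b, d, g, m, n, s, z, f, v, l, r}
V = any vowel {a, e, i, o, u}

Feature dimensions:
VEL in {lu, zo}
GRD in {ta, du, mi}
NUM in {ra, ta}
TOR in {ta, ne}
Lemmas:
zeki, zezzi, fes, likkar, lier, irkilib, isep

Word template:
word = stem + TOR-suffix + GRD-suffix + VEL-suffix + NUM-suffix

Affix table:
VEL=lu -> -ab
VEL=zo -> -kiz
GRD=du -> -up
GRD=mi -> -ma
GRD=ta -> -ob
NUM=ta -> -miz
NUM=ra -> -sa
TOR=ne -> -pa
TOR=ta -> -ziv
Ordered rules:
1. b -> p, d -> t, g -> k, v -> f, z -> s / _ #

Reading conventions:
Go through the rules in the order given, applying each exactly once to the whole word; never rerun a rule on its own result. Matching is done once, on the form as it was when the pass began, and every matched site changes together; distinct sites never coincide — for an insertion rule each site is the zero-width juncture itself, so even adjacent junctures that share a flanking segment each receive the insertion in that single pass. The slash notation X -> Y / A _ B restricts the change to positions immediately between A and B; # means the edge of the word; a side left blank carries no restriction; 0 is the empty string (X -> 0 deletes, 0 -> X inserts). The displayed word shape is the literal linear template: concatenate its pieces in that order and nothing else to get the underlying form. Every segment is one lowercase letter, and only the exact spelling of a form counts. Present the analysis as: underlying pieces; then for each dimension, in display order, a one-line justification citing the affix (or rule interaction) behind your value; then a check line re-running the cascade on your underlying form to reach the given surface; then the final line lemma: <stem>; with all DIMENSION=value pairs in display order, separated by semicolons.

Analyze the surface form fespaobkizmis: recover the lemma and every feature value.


underlying: fes-pa-ob-kiz-miz
VEL=zo - signalled by the affix -kiz
GRD=ta - signalled by the affix -ob
NUM=ta - signalled by the affix -miz
TOR=ne - signalled by the affix -pa
check: fespaobkizmiz -> fespaobkizmis
lemma: fes; VEL=zo; GRD=ta; NUM=ta; TOR=ne


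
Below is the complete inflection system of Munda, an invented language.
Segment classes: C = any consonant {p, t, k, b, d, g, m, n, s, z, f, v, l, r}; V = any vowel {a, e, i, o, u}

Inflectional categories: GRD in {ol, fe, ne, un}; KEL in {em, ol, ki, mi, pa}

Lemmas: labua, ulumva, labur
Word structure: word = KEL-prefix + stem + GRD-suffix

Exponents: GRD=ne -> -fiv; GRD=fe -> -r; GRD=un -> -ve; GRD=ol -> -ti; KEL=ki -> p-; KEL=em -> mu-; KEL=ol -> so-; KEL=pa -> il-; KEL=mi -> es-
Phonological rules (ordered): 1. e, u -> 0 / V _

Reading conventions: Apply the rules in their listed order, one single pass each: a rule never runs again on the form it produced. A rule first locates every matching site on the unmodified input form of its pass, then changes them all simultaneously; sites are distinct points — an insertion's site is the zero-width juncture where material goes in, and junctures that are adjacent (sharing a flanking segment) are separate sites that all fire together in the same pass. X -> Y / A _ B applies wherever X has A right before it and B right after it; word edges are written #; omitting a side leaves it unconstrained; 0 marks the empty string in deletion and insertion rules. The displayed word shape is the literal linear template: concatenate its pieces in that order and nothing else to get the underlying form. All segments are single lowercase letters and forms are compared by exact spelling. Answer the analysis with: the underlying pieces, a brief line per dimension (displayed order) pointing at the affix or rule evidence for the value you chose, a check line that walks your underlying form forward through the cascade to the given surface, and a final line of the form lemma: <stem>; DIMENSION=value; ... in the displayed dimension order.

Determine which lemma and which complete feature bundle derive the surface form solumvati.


underlying: so-ulumva-ti
GRD=ol - signalled by the affix -ti
KEL=ol - signalled by the affix so-
check: soulumvati -> solumvati
lemma: ulumva; GRD=ol; KEL=ol


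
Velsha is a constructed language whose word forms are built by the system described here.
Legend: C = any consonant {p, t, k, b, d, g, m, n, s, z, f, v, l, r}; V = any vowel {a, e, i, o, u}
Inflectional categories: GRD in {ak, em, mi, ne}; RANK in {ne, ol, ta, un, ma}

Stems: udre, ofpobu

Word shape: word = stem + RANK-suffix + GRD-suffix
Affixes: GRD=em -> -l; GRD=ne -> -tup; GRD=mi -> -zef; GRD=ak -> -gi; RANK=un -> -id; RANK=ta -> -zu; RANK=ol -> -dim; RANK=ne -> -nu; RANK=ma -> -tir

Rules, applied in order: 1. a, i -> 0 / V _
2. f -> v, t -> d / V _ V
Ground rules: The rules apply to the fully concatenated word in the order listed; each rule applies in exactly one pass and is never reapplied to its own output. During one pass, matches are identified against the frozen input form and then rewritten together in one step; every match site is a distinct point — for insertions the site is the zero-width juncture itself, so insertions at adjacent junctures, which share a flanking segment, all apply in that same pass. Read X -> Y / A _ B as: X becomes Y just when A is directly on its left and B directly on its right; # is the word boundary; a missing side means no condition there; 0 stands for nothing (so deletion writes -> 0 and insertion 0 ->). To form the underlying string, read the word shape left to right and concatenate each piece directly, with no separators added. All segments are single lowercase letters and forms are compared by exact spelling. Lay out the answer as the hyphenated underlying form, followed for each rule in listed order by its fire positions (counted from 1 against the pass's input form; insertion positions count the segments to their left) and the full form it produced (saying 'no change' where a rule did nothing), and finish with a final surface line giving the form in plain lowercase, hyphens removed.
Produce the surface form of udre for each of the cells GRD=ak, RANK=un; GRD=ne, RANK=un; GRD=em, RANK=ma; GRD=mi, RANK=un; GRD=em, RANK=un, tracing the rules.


cell GRD=ak, RANK=un:
underlying: udre-id-gi
1. a, i -> 0 / V _: fires at position(s) 5: udredgi
2. f -> v, t -> d / V _ V: no change
surface: udredgi

cell GRD=ne, RANK=un:
underlying: udre-id-tup
1. a, i -> 0 / V _: fires at position(s) 5: udredtup
2. f -> v, t -> d / V _ V: no change
surface: udredtup

cell GRD=em, RANK=ma:
underlying: udre-tir-l
1. a, i -> 0 / V _: no change
2. f -> v, t -> d / V _ V: fires at position(s) 5: udredirl
surface: udredirl

cell GRD=mi, RANK=un:
underlying: udre-id-zef
1. a, i -> 0 / V _: fires at position(s) 5: udredzef
2. f -> v, t -> d / V _ V: no change
surface: udredzef

cell GRD=em, RANK=un:
underlying: udre-id-l
1. a, i -> 0 / V _: fires at position(s) 5: udredl
2. f -> v, t -> d / V _ V: no change
surface: udredl


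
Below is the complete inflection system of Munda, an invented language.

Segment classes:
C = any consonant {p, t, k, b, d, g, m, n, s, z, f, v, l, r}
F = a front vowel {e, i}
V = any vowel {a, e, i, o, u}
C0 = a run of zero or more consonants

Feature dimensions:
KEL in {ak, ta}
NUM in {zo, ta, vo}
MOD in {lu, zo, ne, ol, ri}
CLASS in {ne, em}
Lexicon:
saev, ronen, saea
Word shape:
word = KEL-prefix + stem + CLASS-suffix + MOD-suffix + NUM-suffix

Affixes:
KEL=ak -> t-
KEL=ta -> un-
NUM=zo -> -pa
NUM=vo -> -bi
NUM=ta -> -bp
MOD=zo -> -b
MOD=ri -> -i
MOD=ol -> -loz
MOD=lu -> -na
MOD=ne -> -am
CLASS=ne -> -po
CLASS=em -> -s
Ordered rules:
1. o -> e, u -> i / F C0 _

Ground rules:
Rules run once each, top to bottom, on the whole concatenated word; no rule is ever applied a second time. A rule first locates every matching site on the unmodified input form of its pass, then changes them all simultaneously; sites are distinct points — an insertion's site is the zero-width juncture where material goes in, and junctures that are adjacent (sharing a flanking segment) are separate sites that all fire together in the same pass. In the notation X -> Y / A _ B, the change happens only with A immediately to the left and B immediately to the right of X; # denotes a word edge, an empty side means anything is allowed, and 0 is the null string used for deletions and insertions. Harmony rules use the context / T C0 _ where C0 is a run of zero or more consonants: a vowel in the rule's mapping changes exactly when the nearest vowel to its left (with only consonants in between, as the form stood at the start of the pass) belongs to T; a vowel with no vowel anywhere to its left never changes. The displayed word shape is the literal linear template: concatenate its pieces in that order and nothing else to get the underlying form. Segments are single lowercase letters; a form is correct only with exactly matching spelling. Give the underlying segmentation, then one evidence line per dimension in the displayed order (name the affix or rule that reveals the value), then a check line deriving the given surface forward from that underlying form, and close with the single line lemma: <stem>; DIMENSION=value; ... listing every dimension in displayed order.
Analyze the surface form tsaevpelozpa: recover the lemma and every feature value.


underlying: t-saev-po-loz-pa
KEL=ak - signalled by the affix t-
NUM=zo - signalled by the affix -pa
MOD=ol - signalled by the affix -loz
CLASS=ne - signalled by the affix -po
check: tsaevpolozpa -> tsaevpelozpa
lemma: saev; KEL=ak; NUM=zo; MOD=ol; CLASS=ne


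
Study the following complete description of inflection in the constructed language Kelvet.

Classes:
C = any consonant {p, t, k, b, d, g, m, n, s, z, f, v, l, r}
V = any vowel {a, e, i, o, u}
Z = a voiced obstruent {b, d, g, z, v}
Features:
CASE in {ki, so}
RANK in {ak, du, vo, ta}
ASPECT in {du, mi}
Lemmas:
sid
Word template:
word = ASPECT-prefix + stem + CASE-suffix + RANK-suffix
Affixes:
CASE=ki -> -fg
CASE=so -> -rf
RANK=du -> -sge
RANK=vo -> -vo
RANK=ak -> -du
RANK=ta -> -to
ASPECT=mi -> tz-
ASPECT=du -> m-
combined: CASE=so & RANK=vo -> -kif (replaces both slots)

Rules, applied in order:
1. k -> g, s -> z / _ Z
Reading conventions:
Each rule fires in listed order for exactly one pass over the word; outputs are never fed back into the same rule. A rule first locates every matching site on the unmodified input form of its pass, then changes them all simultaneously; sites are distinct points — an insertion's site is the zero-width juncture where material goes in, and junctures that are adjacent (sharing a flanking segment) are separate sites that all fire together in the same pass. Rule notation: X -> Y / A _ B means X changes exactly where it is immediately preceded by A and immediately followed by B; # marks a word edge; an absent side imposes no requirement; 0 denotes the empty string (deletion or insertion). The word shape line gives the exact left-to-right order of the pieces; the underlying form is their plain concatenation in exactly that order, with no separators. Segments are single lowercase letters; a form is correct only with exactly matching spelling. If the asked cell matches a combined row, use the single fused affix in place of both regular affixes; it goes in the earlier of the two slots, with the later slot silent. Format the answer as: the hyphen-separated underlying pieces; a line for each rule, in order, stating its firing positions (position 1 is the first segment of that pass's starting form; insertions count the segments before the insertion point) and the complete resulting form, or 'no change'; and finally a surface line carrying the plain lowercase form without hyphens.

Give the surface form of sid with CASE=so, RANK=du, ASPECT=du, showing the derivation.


underlying: m-sid-rf-sge
1. k -> g, s -> z / _ Z: fires at position(s) 7: msidrfzge
surface: msidrfzge


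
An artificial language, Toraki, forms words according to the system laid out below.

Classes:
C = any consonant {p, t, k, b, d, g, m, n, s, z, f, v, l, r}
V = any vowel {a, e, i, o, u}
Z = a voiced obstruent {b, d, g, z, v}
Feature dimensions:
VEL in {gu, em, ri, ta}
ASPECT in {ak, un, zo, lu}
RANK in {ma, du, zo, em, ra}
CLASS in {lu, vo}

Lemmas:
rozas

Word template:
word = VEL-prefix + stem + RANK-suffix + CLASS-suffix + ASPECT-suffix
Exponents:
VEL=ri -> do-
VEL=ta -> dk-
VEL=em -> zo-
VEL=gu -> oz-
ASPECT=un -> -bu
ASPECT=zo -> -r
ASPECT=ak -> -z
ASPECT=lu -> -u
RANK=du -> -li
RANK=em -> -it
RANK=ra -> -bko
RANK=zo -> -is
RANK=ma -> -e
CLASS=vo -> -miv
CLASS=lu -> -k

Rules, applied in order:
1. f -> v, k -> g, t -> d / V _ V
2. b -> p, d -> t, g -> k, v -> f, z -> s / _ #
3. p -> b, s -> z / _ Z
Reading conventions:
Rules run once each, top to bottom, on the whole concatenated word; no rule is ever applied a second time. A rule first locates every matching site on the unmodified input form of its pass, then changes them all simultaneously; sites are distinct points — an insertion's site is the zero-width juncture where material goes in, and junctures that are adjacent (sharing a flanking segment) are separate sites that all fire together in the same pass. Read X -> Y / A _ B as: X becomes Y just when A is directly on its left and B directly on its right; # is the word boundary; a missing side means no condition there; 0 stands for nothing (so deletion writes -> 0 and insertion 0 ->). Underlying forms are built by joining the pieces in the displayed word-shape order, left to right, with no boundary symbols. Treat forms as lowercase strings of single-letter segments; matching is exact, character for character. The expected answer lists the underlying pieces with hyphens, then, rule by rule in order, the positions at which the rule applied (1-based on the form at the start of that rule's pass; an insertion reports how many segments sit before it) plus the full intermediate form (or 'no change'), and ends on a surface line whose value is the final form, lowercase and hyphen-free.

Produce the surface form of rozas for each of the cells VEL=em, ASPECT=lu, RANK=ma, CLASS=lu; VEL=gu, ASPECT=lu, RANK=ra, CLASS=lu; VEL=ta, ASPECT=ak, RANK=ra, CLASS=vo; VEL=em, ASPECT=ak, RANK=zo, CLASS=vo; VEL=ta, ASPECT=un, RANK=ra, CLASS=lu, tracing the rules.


cell VEL=em, ASPECT=lu, RANK=ma, CLASS=lu:
underlying: zo-rozas-e-k-u
1. f -> v, k -> g, t -> d / V _ V: fires at position(s) 9: zorozasegu
2. b -> p, d -> t, g -> k, v -> f, z -> s / _ #: no change
3. p -> b, s -> z / _ Z: no change
surface: zorozasegu

cell VEL=gu, ASPECT=lu, RANK=ra, CLASS=lu:
underlying: oz-rozas-bko-k-u
1. f -> v, k -> g, t -> d / V _ V: fires at position(s) 11: ozrozasbkogu
2. b -> p, d -> t, g -> k, v -> f, z -> s / _ #: no change
3. p -> b, s -> z / _ Z: fires at position(s) 7: ozrozazbkogu
surface: ozrozazbkogu

cell VEL=ta, ASPECT=ak, RANK=ra, CLASS=vo:
underlying: dk-rozas-bko-miv-z
1. f -> v, k -> g, t -> d / V _ V: no change
2. b -> p, d -> t, g -> k, v -> f, z -> s / _ #: fires at position(s) 14: dkrozasbkomivs
3. p -> b, s -> z / _ Z: fires at position(s) 7: dkrozazbkomivs
surface: dkrozazbkomivs

cell VEL=em, ASPECT=ak, RANK=zo, CLASS=vo:
underlying: zo-rozas-is-miv-z
1. f -> v, k -> g, t -> d / V _ V: no change
2. b -> p, d -> t, g -> k, v -> f, z -> s / _ #: fires at position(s) 13: zorozasismivs
3. p -> b, s -> z / _ Z: no change
surface: zorozasismivs

cell VEL=ta, ASPECT=un, RANK=ra, CLASS=lu:
underlying: dk-rozas-bko-k-bu
1. f -> v, k -> g, t -> d / V _ V: no change
2. b -> p, d -> t, g -> k, v -> f, z -> s / _ #: no change
3. p -> b, s -> z / _ Z: fires at position(s) 7: dkrozazbkokbu
surface: dkrozazbkokbu


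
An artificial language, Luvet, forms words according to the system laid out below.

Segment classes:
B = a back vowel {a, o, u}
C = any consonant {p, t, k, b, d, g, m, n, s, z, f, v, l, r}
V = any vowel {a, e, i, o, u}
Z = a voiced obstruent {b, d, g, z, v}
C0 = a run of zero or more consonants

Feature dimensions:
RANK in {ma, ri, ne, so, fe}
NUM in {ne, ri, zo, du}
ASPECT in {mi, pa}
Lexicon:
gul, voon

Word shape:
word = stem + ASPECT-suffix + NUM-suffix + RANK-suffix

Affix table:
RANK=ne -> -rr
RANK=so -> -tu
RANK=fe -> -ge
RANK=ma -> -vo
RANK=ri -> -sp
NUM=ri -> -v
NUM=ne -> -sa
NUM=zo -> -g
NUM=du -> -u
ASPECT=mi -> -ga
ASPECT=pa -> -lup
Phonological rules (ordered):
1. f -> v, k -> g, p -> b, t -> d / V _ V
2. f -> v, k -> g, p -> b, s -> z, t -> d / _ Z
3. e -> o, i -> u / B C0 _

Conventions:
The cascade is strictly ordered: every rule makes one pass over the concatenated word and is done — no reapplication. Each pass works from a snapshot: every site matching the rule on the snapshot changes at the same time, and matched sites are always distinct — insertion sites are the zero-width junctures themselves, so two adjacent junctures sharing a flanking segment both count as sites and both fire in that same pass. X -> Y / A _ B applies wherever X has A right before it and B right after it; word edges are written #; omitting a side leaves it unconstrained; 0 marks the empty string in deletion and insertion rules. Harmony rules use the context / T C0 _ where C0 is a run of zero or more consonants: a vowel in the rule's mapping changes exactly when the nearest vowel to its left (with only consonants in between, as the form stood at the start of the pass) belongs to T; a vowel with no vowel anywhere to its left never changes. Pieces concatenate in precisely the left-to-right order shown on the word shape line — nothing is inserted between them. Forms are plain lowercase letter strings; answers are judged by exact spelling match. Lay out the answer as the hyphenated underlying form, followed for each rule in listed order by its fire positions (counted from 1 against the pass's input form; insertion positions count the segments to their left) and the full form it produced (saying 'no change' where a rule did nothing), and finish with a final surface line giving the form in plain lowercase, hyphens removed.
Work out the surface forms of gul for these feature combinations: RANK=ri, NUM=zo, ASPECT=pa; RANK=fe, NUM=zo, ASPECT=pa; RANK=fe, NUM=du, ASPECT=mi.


cell RANK=ri, NUM=zo, ASPECT=pa:
underlying: gul-lup-g-sp
1. f -> v, k -> g, p -> b, t -> d / V _ V: no change
2. f -> v, k -> g, p -> b, s -> z, t -> d / _ Z: fires at position(s) 6: gullubgsp
3. e -> o, i -> u / B C0 _: no change
surface: gullubgsp

cell RANK=fe, NUM=zo, ASPECT=pa:
underlying: gul-lup-g-ge
1. f -> v, k -> g, p -> b, t -> d / V _ V: no change
2. f -> v, k -> g, p -> b, s -> z, t -> d / _ Z: fires at position(s) 6: gullubgge
3. e -> o, i -> u / B C0 _: fires at position(s) 9: gullubggo
surface: gullubggo

cell RANK=fe, NUM=du, ASPECT=mi:
underlying: gul-ga-u-ge
1. f -> v, k -> g, p -> b, t -> d / V _ V: no change
2. f -> v, k -> g, p -> b, s -> z, t -> d / _ Z: no change
3. e -> o, i -> u / B C0 _: fires at position(s) 8: gulgaugo
surface: gulgaugo


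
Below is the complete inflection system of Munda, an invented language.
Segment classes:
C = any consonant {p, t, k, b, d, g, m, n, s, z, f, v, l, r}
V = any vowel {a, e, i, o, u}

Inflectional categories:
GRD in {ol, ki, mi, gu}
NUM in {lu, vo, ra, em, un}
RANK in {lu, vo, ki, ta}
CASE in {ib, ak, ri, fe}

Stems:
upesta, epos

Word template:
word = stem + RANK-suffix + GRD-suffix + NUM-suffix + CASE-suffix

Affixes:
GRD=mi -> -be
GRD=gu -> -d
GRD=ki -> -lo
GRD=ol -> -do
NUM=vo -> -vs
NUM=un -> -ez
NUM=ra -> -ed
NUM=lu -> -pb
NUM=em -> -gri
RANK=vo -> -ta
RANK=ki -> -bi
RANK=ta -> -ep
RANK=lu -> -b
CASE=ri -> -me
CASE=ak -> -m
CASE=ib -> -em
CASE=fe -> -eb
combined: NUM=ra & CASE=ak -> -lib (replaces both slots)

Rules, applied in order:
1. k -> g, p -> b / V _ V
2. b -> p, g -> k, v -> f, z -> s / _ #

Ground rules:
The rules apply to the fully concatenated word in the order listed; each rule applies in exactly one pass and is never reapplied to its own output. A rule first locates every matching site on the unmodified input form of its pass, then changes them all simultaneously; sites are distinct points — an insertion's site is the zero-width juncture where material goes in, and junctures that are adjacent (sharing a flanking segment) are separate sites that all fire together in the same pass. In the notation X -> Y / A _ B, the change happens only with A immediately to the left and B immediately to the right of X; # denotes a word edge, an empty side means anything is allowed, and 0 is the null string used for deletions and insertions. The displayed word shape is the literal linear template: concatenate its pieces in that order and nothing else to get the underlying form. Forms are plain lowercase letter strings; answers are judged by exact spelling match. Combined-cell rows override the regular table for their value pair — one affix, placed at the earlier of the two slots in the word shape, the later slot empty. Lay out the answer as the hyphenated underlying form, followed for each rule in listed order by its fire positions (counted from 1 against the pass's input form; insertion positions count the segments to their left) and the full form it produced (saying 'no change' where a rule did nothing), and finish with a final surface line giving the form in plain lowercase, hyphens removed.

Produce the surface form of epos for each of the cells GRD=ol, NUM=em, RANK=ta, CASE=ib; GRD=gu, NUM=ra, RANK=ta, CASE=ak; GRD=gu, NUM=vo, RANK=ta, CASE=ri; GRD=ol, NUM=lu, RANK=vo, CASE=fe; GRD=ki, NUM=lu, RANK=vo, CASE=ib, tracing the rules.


cell GRD=ol, NUM=em, RANK=ta, CASE=ib:
underlying: epos-ep-do-gri-em
1. k -> g, p -> b / V _ V: fires at position(s) 2: ebosepdogriem
2. b -> p, g -> k, v -> f, z -> s / _ #: no change
surface: ebosepdogriem

cell GRD=gu, NUM=ra, RANK=ta, CASE=ak:
underlying: epos-ep-d-lib
1. k -> g, p -> b / V _ V: fires at position(s) 2: ebosepdlib
2. b -> p, g -> k, v -> f, z -> s / _ #: fires at position(s) 10: ebosepdlip
surface: ebosepdlip

cell GRD=gu, NUM=vo, RANK=ta, CASE=ri:
underlying: epos-ep-d-vs-me
1. k -> g, p -> b / V _ V: fires at position(s) 2: ebosepdvsme
2. b -> p, g -> k, v -> f, z -> s / _ #: no change
surface: ebosepdvsme

cell GRD=ol, NUM=lu, RANK=vo, CASE=fe:
underlying: epos-ta-do-pb-eb
1. k -> g, p -> b / V _ V: fires at position(s) 2: ebostadopbeb
2. b -> p, g -> k, v -> f, z -> s / _ #: fires at position(s) 12: ebostadopbep
surface: ebostadopbep

cell GRD=ki, NUM=lu, RANK=vo, CASE=ib:
underlying: epos-ta-lo-pb-em
1. k -> g, p -> b / V _ V: fires at position(s) 2: ebostalopbem
2. b -> p, g -> k, v -> f, z -> s / _ #: no change
surface: ebostalopbem


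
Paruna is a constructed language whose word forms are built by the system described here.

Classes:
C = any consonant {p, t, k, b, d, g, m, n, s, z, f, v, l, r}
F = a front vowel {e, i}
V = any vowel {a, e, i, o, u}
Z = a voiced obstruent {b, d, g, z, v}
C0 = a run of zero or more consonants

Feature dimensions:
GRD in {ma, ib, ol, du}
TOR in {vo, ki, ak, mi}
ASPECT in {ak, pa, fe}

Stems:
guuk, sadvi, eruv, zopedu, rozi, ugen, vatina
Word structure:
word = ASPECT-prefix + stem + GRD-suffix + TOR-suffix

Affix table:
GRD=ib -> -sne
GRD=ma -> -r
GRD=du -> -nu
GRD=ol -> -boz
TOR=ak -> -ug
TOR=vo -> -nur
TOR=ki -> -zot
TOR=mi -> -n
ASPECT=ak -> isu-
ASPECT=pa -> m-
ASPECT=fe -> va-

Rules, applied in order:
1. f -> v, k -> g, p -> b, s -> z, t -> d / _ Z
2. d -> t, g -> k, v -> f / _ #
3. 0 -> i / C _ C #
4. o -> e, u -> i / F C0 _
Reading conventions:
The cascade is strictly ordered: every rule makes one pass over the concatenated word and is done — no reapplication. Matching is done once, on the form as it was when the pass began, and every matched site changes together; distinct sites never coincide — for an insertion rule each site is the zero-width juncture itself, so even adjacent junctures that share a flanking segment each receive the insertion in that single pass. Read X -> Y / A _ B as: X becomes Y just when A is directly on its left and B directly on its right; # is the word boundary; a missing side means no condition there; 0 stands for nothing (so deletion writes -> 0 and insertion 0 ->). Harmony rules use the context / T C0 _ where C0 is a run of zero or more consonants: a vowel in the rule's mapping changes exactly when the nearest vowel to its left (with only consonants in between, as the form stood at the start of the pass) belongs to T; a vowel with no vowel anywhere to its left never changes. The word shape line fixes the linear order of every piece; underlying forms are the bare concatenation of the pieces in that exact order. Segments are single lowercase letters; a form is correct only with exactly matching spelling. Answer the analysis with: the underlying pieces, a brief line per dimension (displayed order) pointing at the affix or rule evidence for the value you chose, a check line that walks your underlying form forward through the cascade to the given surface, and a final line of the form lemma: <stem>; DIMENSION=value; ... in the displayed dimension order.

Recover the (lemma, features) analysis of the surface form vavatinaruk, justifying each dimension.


underlying: va-vatina-r-ug
GRD=ma - signalled by the affix -r
TOR=ak - signalled by the affix -ug
ASPECT=fe - signalled by the affix va-
check: vavatinarug -> vavatinarug -> vavatinaruk -> vavatinaruk -> vavatinaruk
lemma: vatina; GRD=ma; TOR=ak; ASPECT=fe


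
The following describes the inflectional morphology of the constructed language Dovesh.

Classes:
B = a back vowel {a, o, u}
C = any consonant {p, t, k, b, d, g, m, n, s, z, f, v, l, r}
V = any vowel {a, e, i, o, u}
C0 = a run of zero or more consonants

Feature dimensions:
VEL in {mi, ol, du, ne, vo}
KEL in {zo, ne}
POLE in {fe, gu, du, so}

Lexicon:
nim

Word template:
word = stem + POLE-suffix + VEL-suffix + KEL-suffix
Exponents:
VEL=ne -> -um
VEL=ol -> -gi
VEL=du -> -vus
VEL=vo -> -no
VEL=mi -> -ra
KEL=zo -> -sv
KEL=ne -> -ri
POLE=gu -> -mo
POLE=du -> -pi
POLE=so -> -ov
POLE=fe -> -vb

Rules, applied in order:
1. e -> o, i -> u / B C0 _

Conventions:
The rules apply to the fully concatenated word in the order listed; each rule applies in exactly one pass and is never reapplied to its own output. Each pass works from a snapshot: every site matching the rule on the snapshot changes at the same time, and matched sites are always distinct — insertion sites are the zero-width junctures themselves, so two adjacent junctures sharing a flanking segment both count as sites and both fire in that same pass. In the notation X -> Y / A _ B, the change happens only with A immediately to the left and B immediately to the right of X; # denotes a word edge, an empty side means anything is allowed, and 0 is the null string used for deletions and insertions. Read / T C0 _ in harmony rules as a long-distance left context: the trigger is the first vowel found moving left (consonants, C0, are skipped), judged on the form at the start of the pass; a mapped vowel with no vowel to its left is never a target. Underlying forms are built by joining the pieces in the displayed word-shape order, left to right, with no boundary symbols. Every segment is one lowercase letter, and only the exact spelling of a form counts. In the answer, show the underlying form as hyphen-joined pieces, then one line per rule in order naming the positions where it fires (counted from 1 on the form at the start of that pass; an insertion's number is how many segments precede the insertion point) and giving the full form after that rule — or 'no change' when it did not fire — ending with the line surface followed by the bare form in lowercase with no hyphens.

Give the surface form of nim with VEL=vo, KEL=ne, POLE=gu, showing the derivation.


underlying: nim-mo-no-ri
1. e -> o, i -> u / B C0 _: fires at position(s) 9: nimmonoru
surface: nimmonoru


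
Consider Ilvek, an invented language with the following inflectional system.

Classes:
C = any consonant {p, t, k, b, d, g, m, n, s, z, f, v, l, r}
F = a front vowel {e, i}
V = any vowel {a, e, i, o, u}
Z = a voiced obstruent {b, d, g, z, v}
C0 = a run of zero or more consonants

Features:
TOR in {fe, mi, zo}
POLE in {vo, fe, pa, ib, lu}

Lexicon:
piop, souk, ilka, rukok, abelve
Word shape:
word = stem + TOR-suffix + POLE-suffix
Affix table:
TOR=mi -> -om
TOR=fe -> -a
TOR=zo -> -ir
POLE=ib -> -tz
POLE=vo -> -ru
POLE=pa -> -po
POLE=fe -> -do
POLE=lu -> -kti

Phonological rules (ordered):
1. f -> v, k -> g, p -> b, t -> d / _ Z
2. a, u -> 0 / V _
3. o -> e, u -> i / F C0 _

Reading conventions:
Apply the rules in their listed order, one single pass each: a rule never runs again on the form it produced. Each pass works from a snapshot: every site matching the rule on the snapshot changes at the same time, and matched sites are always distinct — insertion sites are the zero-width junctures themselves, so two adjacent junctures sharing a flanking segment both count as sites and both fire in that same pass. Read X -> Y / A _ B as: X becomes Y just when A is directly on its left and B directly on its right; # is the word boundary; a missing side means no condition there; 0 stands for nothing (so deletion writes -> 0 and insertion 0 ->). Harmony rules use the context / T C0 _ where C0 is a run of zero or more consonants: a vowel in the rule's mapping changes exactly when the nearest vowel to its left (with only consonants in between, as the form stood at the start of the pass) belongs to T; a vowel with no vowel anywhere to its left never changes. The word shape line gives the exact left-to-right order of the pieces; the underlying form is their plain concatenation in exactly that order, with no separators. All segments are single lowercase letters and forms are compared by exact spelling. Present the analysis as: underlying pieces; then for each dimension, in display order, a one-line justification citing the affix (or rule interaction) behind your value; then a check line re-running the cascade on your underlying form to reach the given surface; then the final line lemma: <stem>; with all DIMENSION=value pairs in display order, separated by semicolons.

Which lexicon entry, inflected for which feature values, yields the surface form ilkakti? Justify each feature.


underlying: ilka-a-kti
TOR=fe - signalled by the affix -a
POLE=lu - signalled by the affix -kti
check: ilkaakti -> ilkaakti -> ilkakti -> ilkakti
lemma: ilka; TOR=fe; POLE=lu


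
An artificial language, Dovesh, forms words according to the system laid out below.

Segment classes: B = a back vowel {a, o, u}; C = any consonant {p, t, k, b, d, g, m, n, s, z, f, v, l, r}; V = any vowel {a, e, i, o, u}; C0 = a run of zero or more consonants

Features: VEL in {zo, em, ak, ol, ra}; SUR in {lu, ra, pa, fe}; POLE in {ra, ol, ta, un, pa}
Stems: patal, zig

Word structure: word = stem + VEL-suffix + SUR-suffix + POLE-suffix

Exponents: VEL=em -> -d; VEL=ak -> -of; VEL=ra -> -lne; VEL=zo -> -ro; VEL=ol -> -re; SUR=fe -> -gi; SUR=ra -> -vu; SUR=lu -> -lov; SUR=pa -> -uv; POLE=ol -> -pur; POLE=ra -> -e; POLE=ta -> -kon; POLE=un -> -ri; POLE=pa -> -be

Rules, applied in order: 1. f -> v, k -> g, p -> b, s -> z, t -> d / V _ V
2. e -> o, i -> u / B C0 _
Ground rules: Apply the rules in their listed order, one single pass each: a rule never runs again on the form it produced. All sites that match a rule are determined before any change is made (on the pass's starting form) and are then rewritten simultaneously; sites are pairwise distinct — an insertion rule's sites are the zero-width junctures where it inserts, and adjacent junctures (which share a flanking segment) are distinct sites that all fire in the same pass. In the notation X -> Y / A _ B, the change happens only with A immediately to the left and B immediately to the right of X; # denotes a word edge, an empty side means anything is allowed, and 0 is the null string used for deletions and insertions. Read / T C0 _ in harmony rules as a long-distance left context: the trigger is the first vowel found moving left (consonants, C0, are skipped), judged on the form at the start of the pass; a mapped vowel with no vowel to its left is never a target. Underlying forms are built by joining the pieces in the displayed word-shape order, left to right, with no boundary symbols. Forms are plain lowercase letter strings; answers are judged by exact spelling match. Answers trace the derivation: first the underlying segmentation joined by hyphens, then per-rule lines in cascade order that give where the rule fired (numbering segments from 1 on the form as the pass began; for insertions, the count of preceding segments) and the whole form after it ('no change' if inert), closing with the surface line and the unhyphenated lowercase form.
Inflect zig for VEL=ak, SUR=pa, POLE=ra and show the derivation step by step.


underlying: zig-of-uv-e
1. f -> v, k -> g, p -> b, s -> z, t -> d / V _ V: fires at position(s) 5: zigovuve
2. e -> o, i -> u / B C0 _: fires at position(s) 8: zigovuvo
surface: zigovuvo
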